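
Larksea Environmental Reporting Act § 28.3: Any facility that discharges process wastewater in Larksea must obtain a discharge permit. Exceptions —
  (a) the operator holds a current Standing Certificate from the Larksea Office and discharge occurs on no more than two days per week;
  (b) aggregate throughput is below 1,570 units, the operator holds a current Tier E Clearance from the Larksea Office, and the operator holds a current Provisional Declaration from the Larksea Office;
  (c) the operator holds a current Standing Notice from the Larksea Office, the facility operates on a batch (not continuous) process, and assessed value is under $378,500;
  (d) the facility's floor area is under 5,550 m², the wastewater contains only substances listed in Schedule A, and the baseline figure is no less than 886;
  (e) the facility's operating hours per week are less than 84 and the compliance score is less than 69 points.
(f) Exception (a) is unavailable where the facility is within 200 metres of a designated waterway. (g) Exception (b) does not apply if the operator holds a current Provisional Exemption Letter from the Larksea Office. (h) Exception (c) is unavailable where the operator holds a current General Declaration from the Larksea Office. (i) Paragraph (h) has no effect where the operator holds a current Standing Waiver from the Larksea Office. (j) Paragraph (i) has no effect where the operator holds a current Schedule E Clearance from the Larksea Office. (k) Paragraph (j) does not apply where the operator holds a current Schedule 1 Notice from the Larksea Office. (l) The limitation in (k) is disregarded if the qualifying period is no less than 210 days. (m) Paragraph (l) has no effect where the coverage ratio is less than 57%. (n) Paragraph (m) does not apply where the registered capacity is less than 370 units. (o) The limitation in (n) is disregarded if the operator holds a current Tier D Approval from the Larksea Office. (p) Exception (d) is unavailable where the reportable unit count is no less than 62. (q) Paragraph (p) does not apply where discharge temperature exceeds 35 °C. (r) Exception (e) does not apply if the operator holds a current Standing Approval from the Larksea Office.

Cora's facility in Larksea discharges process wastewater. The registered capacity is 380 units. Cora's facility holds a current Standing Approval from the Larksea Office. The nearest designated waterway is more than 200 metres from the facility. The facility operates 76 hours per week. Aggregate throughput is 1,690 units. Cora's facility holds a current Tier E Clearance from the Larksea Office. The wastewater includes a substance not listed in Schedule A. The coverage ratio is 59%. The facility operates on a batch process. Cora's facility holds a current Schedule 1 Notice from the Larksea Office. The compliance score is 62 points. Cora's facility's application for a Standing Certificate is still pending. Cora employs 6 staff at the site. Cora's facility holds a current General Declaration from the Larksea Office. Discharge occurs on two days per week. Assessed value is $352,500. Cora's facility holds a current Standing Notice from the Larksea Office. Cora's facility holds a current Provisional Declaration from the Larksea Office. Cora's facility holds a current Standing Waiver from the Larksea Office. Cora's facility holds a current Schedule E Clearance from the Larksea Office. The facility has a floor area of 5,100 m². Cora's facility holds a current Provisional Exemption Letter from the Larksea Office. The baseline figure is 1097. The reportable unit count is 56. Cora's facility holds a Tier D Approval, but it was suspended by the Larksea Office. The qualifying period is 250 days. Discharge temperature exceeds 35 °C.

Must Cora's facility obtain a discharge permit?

Exception (a) requires that the operator holds a current Standing Certificate from the Larksea Office; but there is no Standing Certificate in force, so (a) is unavailable.
Exception (b) requires that aggregate throughput is below 1,570 units; but aggregate throughput is 1,690 units, not below 1,570 units, so (b) is unavailable.
Exception (c)'s conditions are all satisfied: a current Standing Notice is held; the facility operates on a batch process; assessed value is $352,500, under the $378,500 limit. Turning to paragraphs (h)–(o): (h) operates against (c): a current General Declaration is held. (i) is engaged (a current Standing Waiver is held), but is set aside by (j): (j) applies — a current Schedule E Clearance is held. (k) would limit (j) — a current Schedule 1 Notice is held — but (l) sets (k) aside: (l) operates — the qualifying period is 250 days, meeting the 210 days threshold. (m), which would lift (l), is not engaged — the coverage ratio is 59%, not less than 57%. (c) is therefore removed.
Exception (d) fails — the wastewater includes a non-Schedule-A substance.
Exception (e): the facility's operating hours per week are 76, less than the 84 limit; the compliance score is 62 points, less than the 69 points limit — every condition holds. Turning to paragraph (r): (r) operates — a current Standing Approval is held. Exception (e) does not apply.
None of the exceptions is available; § 28.3 applies in full.

Yes — Cora's facility must obtain a discharge permit.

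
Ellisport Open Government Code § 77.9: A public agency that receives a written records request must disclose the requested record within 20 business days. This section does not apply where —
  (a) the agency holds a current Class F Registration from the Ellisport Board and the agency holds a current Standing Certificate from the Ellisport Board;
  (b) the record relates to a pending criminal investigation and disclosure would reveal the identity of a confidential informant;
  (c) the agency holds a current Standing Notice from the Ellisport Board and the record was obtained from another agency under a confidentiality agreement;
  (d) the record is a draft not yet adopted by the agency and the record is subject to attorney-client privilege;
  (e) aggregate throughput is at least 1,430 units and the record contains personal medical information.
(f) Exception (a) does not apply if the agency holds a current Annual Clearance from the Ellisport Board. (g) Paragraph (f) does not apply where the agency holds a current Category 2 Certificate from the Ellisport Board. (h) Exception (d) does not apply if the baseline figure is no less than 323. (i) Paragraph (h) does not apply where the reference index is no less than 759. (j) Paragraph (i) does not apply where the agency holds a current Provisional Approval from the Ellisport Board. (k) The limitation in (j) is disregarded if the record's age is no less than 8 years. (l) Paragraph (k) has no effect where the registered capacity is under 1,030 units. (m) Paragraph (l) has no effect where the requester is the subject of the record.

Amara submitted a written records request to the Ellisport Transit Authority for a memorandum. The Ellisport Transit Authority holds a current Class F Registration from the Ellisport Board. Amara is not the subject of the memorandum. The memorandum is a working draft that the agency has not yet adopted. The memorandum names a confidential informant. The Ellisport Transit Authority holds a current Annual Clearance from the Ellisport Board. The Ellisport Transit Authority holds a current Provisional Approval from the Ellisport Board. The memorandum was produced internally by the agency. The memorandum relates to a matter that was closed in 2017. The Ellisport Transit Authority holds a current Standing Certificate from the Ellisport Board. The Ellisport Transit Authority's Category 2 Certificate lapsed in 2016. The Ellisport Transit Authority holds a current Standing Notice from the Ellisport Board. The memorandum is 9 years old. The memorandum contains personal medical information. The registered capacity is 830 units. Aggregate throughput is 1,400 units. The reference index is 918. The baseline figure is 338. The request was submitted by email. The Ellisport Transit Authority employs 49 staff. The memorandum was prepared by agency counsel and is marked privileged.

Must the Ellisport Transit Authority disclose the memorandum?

Exception (a)'s conditions are all satisfied: a current Class F Registration is held; a current Standing Certificate is held. However, paragraphs (f)–(g) must be considered: (f) applies — a current Annual Clearance is held. (g), which would lift (f), is not triggered — there is no Category 2 Certificate in force. So (a) is unavailable.
Exception (b) does not apply: the memorandum relates to a closed matter.
Exception (c) fails — the memorandum was produced internally.
All of (d)'s requirements are met (the memorandum is an unadopted draft; the memorandum is privileged). But: (h) operates — the baseline figure is 338, meeting the 323 threshold. (i) would limit (h) — the reference index is 918, meeting the 759 threshold — but (j) sets (i) aside: (j) applies — a current Provisional Approval is held. (k) operates (the record's age is 9 years, meeting the 8 years threshold), but is itself disapplied by (l): (l) operates against (k): the registered capacity is 830 units, under the 1,030 units limit. (m), which would lift (l), is not triggered — Amara is not the subject of the memorandum. So (d) is unavailable.
Exception (e) does not apply: aggregate throughput is 1,400 units, short of 1,430 units.
Every exception is unavailable, so the rule governs.

Yes — the Ellisport Transit Authority must disclose the memorandum.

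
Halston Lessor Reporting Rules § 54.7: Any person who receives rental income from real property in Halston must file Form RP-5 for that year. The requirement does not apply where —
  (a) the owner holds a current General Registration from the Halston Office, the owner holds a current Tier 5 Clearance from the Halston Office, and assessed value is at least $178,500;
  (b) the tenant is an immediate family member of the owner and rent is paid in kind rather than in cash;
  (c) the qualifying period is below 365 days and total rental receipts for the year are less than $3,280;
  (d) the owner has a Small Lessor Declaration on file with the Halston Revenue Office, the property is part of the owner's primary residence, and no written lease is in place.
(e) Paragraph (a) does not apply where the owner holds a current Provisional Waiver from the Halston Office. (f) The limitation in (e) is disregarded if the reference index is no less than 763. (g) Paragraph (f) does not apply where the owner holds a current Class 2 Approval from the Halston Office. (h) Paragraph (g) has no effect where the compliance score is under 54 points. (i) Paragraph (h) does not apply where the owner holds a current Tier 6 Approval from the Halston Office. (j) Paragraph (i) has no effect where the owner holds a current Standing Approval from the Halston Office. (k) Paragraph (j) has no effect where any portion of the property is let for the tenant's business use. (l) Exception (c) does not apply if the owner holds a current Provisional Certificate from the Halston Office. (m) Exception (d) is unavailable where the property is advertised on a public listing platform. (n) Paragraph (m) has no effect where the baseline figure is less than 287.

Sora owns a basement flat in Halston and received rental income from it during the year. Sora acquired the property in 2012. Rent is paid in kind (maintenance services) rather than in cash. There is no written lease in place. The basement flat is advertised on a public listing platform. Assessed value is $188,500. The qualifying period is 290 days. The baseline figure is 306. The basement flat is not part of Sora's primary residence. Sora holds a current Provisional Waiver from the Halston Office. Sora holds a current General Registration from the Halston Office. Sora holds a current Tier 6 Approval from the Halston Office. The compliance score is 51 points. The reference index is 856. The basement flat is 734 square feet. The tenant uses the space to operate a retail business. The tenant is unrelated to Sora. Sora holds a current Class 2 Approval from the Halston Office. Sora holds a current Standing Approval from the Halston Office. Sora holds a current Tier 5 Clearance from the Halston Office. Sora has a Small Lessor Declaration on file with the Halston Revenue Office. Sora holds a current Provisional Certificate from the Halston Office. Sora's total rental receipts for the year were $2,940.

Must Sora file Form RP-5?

Yes — Sora must file Form RP-5.

Exception (a)'s conditions are all satisfied: a current General Registration is held; a current Tier 5 Clearance is held; assessed value is $188,500, meeting the $178,500 threshold. But applying paragraphs (e)–(k): (e) applies — a current Provisional Waiver is held. (f) applies (the reference index is 856, meeting the 763 threshold), but is displaced by (g): (g) operates against (f): a current Class 2 Approval is held. (h) is triggered (the compliance score is 51 points, under the 54 points limit), but is displaced by (i): (i) applies — a current Tier 6 Approval is held. (j) operates (a current Standing Approval is held), but yields to (k): (k) operates against (j): the space is let for business use. (a) is therefore removed.
Exception (b) does not apply: the tenant is unrelated to the owner.
Exception (c)'s conditions are all satisfied: the qualifying period is 290 days, below the 365 days limit; total rental receipts for the year are $2,940, less than the $3,280 limit. But: (l) operates against (c): a current Provisional Certificate is held. (c) is therefore removed.
Exception (d) requires that the property is part of the owner's primary residence; but the basement flat is not part of the primary residence, so (d) is unavailable.
No exception is made out. Sora falls within the general rule.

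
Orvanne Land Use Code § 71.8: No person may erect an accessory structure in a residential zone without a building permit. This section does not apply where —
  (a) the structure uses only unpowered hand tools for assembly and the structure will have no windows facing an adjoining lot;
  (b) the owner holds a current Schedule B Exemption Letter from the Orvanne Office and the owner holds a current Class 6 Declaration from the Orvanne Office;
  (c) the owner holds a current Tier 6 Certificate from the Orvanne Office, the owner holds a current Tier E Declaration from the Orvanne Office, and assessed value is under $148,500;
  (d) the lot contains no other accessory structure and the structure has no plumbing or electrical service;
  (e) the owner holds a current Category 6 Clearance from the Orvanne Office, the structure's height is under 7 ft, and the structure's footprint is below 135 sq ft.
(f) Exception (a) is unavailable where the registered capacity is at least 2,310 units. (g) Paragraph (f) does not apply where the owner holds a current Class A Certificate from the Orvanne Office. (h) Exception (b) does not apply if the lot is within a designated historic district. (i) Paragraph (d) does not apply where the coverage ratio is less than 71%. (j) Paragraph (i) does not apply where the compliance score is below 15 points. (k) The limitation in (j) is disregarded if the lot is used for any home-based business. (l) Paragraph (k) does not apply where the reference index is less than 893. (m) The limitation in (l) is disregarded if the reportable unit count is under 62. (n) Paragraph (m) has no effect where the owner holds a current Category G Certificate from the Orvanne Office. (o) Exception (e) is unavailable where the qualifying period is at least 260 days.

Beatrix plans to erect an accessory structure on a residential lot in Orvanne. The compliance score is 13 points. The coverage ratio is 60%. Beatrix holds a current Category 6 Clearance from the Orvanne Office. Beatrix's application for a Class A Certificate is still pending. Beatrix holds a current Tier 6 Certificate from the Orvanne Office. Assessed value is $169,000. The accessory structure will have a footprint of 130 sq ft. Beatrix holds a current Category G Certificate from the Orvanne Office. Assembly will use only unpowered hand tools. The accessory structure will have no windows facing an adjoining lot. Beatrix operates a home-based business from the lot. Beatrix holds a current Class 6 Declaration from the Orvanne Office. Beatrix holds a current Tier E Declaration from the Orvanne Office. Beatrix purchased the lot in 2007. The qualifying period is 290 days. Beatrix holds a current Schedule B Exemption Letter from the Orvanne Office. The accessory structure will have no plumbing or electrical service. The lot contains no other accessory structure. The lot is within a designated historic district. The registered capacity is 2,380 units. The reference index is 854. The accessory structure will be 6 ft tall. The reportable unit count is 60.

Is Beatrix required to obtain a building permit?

All of (a)'s requirements are met (assembly uses only hand tools; no windows face an adjoining lot). But: (f) operates against (a): the registered capacity is 2,380 units, meeting the 2,310 units threshold. (g), which would lift (f), is inapplicable — the Class A Certificate is not current. So (a) is unavailable.
Exception (b) is satisfied on its face — a current Schedule B Exemption Letter is held; a current Class 6 Declaration is held. But: (h) operates against (b): the lot is in a historic district. (b) is therefore removed.
Exception (c) requires that assessed value is under $148,500; but assessed value is $169,000, not under $148,500, so (c) is unavailable.
Exception (d): the lot has no other accessory structure; there is no plumbing or electrical service — every condition holds. As to paragraphs (i)–(n): (i) operates (the coverage ratio is 60%, less than the 71% limit), but is overridden by (j): (j) operates — the compliance score is 13 points, below the 15 points limit. (k) operates (a home-based business operates on the lot), but is displaced by (l): (l) operates against (k): the reference index is 854, less than the 893 limit. (m) would limit (l) — the reportable unit count is 60, under the 62 limit — but (n) sets (m) aside: (n) operates against (m): a current Category G Certificate is held. Exception (d) stands.
Exception (e) is satisfied on its face — a current Category 6 Clearance is held; the structure's height is 6 ft, under the 7 ft limit; the structure's footprint is 130 sq ft, below the 135 sq ft limit. But applying paragraph (o): (o) is engaged — the qualifying period is 290 days, meeting the 260 days threshold. Exception (e) does not apply.

No — exception (d) applies; Beatrix does not need a building permit.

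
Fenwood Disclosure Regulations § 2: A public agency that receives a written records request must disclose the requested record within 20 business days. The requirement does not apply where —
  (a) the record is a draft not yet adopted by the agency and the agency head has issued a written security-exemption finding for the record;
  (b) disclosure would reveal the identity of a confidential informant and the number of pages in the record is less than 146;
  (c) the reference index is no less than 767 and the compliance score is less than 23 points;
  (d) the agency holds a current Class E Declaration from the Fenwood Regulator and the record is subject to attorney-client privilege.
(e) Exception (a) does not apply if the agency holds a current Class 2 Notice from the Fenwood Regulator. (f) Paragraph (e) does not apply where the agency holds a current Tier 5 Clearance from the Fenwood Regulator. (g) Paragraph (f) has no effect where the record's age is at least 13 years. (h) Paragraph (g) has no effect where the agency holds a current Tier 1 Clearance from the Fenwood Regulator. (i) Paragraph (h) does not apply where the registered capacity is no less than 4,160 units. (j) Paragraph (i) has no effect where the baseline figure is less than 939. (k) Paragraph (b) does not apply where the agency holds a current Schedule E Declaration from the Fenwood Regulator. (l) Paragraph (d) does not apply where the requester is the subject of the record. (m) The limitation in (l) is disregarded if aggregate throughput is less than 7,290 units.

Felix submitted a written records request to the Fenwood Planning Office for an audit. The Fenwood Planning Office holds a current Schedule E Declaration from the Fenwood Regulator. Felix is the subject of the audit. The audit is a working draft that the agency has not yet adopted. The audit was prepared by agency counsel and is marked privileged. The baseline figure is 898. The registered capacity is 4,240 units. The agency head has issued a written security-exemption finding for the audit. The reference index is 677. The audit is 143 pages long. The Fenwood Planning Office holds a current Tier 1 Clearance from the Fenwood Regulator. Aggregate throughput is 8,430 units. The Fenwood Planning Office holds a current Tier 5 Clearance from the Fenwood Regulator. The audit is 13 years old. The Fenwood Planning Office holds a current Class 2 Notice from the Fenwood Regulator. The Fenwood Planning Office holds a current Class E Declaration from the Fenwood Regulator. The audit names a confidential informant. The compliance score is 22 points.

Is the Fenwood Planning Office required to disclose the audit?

No — exception (a) applies; the Fenwood Planning Office is not required to disclose the audit.

All of (a)'s requirements are met (the audit is an unadopted draft; a written security-exemption finding has been issued). Considering the limiting provisions: (e) is engaged (a current Class 2 Notice is held), but is displaced by (f): (f) operates against (e): a current Tier 5 Clearance is held. (g) would limit (f) — the record's age is 13 years, meeting the 13 years threshold — but (h) sets (g) aside: (h) is triggered — a current Tier 1 Clearance is held. (i) would limit (h) — the registered capacity is 4,240 units, meeting the 4,160 units threshold — but (j) sets (i) aside: (j) operates against (i): the baseline figure is 898, less than the 939 limit. So (a) applies.
Exception (b): the audit names a confidential informant; the number of pages in the record is 143, less than the 146 limit — every condition holds. Turning to paragraph (k): (k) operates against (b): a current Schedule E Declaration is held. So (b) is unavailable.
Exception (c) fails — the reference index is 677, short of 767.
Exception (d) is satisfied on its face — a current Class E Declaration is held; the audit is privileged. Turning to paragraphs (l)–(m): (l) is engaged — Felix is the subject of the audit. (m) is inapplicable (aggregate throughput is 8,430 units, not less than 7,290 units), so (l) stands. (d) is therefore removed.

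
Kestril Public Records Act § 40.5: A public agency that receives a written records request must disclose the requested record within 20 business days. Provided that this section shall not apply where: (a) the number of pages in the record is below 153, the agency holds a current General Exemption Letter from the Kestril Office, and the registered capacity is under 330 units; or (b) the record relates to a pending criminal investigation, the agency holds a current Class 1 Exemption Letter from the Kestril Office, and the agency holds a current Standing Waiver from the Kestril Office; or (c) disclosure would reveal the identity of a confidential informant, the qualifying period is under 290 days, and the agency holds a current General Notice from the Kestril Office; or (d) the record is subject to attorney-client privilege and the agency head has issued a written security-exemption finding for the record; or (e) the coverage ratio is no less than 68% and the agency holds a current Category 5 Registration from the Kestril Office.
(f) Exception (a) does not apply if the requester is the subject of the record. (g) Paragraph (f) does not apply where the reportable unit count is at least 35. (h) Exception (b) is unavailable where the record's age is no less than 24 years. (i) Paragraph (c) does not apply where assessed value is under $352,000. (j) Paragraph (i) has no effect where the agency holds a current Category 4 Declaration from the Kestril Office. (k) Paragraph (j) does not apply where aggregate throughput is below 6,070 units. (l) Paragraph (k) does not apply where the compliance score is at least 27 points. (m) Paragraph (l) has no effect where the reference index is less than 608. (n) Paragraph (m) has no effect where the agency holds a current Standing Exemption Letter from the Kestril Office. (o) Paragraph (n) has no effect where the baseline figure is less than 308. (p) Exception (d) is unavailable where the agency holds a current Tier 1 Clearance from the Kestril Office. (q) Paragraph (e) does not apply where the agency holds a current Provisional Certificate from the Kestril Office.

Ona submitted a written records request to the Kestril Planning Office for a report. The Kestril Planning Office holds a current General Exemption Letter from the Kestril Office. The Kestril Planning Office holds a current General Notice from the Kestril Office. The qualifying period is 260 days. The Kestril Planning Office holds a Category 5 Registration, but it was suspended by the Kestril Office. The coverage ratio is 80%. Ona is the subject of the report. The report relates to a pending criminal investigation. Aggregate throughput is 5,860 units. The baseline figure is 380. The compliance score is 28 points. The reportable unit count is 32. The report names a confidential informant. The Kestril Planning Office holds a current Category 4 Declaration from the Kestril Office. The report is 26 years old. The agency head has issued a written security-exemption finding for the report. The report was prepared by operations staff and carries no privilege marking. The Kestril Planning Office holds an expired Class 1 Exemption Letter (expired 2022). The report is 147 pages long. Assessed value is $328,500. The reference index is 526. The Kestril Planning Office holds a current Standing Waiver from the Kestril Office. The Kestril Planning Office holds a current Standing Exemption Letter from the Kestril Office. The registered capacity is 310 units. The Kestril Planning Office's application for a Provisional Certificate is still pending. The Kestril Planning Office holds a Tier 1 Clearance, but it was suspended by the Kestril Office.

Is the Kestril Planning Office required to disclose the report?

Exception (a)'s conditions are all satisfied: the number of pages in the record is 147, below the 153 limit; a current General Exemption Letter is held; the registered capacity is 310 units, under the 330 units limit. However, paragraphs (f)–(g) must be considered: (f) operates against (a): Ona is the subject of the report. (g) is not engaged (the reportable unit count is 32, short of 35), so (f) stands. Exception (a) does not apply.
Exception (b) requires that the agency holds a current Class 1 Exemption Letter from the Kestril Office; but there is no Class 1 Exemption Letter in force, so (b) is unavailable.
Exception (c): the report names a confidential informant; the qualifying period is 260 days, under the 290 days limit; a current General Notice is held — every condition holds. Under paragraphs (i)–(o): (i) is engaged (assessed value is $328,500, under the $352,000 limit), but is displaced by (j): (j) operates against (i): a current Category 4 Declaration is held. (k) would limit (j) — aggregate throughput is 5,860 units, below the 6,070 units limit — but (l) sets (k) aside: (l) operates against (k): the compliance score is 28 points, meeting the 27 points threshold. (m) would limit (l) — the reference index is 526, less than the 608 limit — but (n) sets (m) aside: (n) is triggered — a current Standing Exemption Letter is held. (o), which would lift (n), is inapplicable — the baseline figure is 380, not less than 308. (c) remains available.
Exception (d) does not apply: the report carries no privilege marking.
Exception (e) requires that the agency holds a current Category 5 Registration from the Kestril Office; but no current Category 5 Registration is held, so (e) is unavailable.

No — exception (c) applies; the Kestril Planning Office is not required to disclose the report.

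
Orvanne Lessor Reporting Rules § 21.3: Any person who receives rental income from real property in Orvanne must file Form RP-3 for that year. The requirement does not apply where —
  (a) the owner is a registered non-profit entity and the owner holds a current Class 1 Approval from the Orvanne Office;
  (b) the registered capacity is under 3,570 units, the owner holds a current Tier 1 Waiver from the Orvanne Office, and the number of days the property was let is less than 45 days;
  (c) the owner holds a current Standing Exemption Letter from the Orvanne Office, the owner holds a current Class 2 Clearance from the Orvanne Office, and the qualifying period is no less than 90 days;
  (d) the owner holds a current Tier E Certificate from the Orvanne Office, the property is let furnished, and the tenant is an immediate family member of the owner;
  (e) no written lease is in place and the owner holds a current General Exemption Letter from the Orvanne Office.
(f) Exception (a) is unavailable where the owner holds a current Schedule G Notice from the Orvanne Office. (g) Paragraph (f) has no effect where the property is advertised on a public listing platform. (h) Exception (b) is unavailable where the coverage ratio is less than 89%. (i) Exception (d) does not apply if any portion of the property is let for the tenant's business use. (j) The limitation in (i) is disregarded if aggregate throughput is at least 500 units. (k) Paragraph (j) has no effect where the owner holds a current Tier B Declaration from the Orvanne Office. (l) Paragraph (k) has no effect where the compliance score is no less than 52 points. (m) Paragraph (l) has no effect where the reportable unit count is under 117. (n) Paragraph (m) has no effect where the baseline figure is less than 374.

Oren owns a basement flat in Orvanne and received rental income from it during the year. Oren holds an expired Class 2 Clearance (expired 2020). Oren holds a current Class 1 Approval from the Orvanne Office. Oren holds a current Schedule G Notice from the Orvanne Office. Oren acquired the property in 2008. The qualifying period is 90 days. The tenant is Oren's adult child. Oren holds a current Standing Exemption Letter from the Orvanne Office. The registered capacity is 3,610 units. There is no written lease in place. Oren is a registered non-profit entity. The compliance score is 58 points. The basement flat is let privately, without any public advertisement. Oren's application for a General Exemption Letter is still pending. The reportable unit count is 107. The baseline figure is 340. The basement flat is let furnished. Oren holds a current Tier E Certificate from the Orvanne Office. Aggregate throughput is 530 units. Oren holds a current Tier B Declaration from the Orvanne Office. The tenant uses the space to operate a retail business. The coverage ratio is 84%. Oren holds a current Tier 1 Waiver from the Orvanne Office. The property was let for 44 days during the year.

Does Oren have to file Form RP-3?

Exception (a) is satisfied on its face — Oren is a registered non-profit; a current Class 1 Approval is held. But: (f) is triggered — a current Schedule G Notice is held. (g), which would lift (f), is not triggered — the property is let privately without advertisement. (a) is therefore removed.
Exception (b) fails — the registered capacity is 3,610 units, not under 3,570 units.
Exception (c) requires that the owner holds a current Class 2 Clearance from the Orvanne Office; but there is no Class 2 Clearance in force, so (c) is unavailable.
Exception (d): a current Tier E Certificate is held; the property is let furnished; the tenant is an immediate family member — every condition holds. Under paragraphs (i)–(n): (i) applies (the space is let for business use), but is set aside by (j): (j) operates against (i): aggregate throughput is 530 units, meeting the 500 units threshold. (k) would limit (j) — a current Tier B Declaration is held — but (l) sets (k) aside: (l) is triggered — the compliance score is 58 points, meeting the 52 points threshold. (m) operates (the reportable unit count is 107, under the 117 limit), but is itself disapplied by (n): (n) is triggered — the baseline figure is 340, less than the 374 limit. Exception (d) stands.
Exception (e) fails — there is no General Exemption Letter in force.

No — exception (d) applies; Oren is not required to file Form RP-3.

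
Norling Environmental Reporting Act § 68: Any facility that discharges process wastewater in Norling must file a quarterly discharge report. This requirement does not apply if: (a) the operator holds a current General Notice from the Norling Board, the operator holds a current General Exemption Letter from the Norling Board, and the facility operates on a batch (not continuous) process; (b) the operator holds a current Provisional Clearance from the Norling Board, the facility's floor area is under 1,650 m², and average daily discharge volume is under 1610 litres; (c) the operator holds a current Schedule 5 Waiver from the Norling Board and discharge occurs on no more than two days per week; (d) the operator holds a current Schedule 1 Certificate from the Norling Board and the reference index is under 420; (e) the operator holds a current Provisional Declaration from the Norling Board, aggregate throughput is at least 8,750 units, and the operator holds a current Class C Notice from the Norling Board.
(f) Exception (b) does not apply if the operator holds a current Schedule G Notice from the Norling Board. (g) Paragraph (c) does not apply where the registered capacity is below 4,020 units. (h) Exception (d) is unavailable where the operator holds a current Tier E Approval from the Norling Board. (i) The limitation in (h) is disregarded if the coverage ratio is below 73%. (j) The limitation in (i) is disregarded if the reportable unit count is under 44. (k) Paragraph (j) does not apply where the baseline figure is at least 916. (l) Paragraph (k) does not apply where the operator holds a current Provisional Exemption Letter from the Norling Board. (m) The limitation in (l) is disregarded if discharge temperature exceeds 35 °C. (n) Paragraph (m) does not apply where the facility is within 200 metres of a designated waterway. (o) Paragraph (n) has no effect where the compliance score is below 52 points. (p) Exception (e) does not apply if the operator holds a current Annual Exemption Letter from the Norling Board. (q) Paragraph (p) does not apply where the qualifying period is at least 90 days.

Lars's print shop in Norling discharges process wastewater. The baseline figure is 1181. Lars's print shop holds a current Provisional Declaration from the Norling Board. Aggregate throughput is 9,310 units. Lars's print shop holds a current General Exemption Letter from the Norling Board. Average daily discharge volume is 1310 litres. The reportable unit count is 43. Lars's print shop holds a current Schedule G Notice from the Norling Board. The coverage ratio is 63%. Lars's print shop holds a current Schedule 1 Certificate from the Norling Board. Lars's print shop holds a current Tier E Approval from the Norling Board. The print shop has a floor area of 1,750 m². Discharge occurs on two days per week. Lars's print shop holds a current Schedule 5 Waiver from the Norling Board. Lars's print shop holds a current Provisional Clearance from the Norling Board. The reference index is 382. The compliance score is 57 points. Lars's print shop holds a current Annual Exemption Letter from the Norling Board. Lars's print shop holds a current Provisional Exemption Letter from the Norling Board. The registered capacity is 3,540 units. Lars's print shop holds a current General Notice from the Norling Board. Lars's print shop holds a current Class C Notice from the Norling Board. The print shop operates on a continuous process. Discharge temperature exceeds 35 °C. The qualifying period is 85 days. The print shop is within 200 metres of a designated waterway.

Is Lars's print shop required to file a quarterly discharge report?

Yes — Lars's print shop must file a quarterly discharge report.

Exception (a) requires that the facility operates on a batch (not continuous) process; but the facility operates on a continuous process, so (a) is unavailable.
Exception (b) does not apply: the facility's floor area is 1,750 m², not under 1,650 m².
Exception (c) is satisfied on its face — a current Schedule 5 Waiver is held; discharge occurs on no more than two days per week. However, paragraph (g) must be considered: (g) applies — the registered capacity is 3,540 units, below the 4,020 units limit. So (c) is unavailable.
All of (d)'s requirements are met (a current Schedule 1 Certificate is held; the reference index is 382, under the 420 limit). However, paragraphs (h)–(o) must be considered: (h) is engaged — a current Tier E Approval is held. (i) would limit (h) — the coverage ratio is 63%, below the 73% limit — but (j) sets (i) aside: (j) operates against (i): the reportable unit count is 43, under the 44 limit. (k) would limit (j) — the baseline figure is 1,181, meeting the 916 threshold — but (l) sets (k) aside: (l) operates against (k): a current Provisional Exemption Letter is held. (m) would limit (l) — discharge temperature exceeds 35 °C — but (n) sets (m) aside: (n) operates against (m): the print shop is within 200 m of a designated waterway. (o), which would lift (n), does not operate here — the compliance score is 57 points, not below 52 points. So (d) is unavailable.
All of (e)'s requirements are met (a current Provisional Declaration is held; aggregate throughput is 9,310 units, meeting the 8,750 units threshold; a current Class C Notice is held). However, paragraphs (p)–(q) must be considered: (p) is triggered — a current Annual Exemption Letter is held. (q) does not operate here (the qualifying period is 85 days, short of 90 days), so (p) stands. Exception (e) does not apply.
No exception is made out. Lars's print shop falls within the general rule.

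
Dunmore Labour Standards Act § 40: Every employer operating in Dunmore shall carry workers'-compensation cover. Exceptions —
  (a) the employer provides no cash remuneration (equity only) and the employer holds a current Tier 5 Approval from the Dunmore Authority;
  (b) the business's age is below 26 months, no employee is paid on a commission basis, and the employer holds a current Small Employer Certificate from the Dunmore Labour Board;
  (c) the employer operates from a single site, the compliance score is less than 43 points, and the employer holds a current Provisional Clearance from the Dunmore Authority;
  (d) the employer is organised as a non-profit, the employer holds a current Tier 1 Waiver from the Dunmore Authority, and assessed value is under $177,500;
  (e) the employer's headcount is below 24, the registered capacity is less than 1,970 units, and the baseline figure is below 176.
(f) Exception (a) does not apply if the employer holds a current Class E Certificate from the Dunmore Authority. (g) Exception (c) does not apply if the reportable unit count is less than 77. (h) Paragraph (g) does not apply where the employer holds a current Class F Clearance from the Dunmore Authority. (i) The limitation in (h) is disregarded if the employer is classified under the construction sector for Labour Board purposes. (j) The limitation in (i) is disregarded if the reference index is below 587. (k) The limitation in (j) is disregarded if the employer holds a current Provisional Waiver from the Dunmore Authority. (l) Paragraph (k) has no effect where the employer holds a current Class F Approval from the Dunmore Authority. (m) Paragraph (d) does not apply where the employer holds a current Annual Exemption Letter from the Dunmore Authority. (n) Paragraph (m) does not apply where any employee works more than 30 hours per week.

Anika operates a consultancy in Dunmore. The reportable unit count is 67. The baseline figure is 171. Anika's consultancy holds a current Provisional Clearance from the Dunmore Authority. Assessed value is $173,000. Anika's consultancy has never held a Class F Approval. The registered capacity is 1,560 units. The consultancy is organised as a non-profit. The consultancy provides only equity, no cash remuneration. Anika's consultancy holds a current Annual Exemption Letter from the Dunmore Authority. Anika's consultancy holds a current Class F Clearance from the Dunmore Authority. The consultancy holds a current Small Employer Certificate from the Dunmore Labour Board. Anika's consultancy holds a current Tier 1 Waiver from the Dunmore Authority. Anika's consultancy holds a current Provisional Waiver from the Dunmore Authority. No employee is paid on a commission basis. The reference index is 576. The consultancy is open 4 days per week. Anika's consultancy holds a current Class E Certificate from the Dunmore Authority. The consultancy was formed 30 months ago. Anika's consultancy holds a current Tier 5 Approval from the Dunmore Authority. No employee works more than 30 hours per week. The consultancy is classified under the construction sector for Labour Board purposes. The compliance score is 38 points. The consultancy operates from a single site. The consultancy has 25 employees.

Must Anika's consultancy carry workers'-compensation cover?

Yes — Anika's consultancy must carry workers'-compensation cover.

Exception (a)'s conditions are all satisfied: remuneration is equity-only; a current Tier 5 Approval is held. Turning to paragraph (f): (f) applies — a current Class E Certificate is held. Exception (a) does not apply.
Exception (b) does not apply: the business's age is 30 months, not below 26 months.
All of (c)'s requirements are met (the employer operates from a single site; the compliance score is 38 points, less than the 43 points limit; a current Provisional Clearance is held). Turning to paragraphs (g)–(l): (g) operates against (c): the reportable unit count is 67, less than the 77 limit. (h) applies (a current Class F Clearance is held), but yields to (i): (i) operates against (h): the consultancy is classified under the construction sector. (j) would limit (i) — the reference index is 576, below the 587 limit — but (k) sets (j) aside: (k) is triggered — a current Provisional Waiver is held. (l), which would lift (k), is inapplicable — no current Class F Approval is held. Exception (c) does not apply.
Exception (d)'s conditions are all satisfied: the employer is a non-profit; a current Tier 1 Waiver is held; assessed value is $173,000, under the $177,500 limit. But applying paragraphs (m)–(n): (m) applies — a current Annual Exemption Letter is held. (n) is not triggered (no employee exceeds 30 hours/week), so (m) stands. Exception (d) does not apply.
Exception (e) does not apply: the employer's headcount is 25, not below 24.
No exception is made out. Anika's consultancy falls within the general rule.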